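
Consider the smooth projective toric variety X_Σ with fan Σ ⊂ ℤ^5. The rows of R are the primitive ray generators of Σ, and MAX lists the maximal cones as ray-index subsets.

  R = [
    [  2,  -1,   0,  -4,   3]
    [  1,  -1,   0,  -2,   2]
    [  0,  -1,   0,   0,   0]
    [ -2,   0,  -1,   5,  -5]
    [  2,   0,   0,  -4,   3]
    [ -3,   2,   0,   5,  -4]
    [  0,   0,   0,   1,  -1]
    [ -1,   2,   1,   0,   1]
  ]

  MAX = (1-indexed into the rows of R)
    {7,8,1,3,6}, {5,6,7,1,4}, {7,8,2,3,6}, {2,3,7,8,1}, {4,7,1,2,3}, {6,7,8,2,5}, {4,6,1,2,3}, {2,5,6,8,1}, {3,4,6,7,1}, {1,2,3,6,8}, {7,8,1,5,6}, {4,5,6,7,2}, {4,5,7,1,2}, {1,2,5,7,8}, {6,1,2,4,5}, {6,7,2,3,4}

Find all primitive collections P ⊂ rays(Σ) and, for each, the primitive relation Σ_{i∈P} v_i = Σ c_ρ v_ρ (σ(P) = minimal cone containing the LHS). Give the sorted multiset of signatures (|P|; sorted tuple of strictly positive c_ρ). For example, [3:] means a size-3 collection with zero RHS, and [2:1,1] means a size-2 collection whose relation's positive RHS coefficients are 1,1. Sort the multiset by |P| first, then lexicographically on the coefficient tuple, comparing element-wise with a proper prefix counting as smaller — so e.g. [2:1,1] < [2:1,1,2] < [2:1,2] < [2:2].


Minimal non-faces — 3 found among 8 rays, 16 max cones:

  P={3,5}:  v_{3} + v_{5} = v_{1} ; sig = [2:1]
  P={4,8}:  v_{4} + v_{8} = v_{6} ; sig = [2:1]
  P={1,2,6,7}:  v_{1} + v_{2} + v_{6} + v_{7} = 0 ; sig = [4:]

Signatures (|P|; sorted positive RHS coefficients), sorted:
[[2:1], [2:1], [4:]]


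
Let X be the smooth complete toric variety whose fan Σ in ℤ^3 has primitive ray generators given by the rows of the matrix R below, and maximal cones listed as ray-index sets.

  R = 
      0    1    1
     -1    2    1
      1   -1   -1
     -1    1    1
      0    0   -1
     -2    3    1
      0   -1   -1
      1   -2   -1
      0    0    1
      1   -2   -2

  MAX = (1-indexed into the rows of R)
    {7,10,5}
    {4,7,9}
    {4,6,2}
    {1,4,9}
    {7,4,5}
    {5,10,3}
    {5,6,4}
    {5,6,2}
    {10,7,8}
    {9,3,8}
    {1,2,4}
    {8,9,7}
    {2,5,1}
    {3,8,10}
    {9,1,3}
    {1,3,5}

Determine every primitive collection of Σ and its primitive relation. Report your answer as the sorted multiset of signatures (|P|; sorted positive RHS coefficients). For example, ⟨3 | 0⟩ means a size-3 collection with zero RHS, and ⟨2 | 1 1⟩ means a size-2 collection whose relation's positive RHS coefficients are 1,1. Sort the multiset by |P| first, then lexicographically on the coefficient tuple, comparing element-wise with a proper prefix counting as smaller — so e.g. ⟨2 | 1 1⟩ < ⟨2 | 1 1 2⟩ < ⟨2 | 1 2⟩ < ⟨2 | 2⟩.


23 collections generate NE(X_Σ); each relation:

  P = {1,7}:  v_{1} + v_{7} = 0 ; sig = ⟨2 | 0⟩
  P = {2,8}:  v_{2} + v_{8} = 0 ; sig = ⟨2 | 0⟩
  P = {3,4}:  v_{3} + v_{4} = 0 ; sig = ⟨2 | 0⟩
  P = {5,9}:  v_{5} + v_{9} = 0 ; sig = ⟨2 | 0⟩
  P = {1,10}:  v_{1} + v_{10} = v_{3} ; sig = ⟨2 | 1⟩
  P = {2,10}:  v_{2} + v_{10} = v_{5} ; sig = ⟨2 | 1⟩
  P = {3,7}:  v_{3} + v_{7} = v_{10} ; sig = ⟨2 | 1⟩
  P = {4,10}:  v_{4} + v_{10} = v_{7} ; sig = ⟨2 | 1⟩
  P = {5,8}:  v_{5} + v_{8} = v_{10} ; sig = ⟨2 | 1⟩
  P = {9,10}:  v_{9} + v_{10} = v_{8} ; sig = ⟨2 | 1⟩
  P = {1,8}:  v_{1} + v_{8} = v_{3} + v_{9} ; sig = ⟨2 | 1 1⟩
  P = {2,3}:  v_{2} + v_{3} = v_{1} + v_{5} ; sig = ⟨2 | 1 1⟩
  P = {2,7}:  v_{2} + v_{7} = v_{4} + v_{5} ; sig = ⟨2 | 1 1⟩
  P = {2,9}:  v_{2} + v_{9} = v_{1} + v_{4} ; sig = ⟨2 | 1 1⟩
  P = {3,6}:  v_{3} + v_{6} = v_{2} + v_{5} ; sig = ⟨2 | 1 1⟩
  P = {4,8}:  v_{4} + v_{8} = v_{7} + v_{9} ; sig = ⟨2 | 1 1⟩
  P = {6,8}:  v_{6} + v_{8} = v_{4} + v_{5} ; sig = ⟨2 | 1 1⟩
  P = {6,9}:  v_{6} + v_{9} = v_{2} + v_{4} ; sig = ⟨2 | 1 1⟩
  P = {6,10}:  v_{6} + v_{10} = v_{4} + 2·v_{5} ; sig = ⟨2 | 1 2⟩
  P = {1,6}:  v_{1} + v_{6} = 2·v_{2} ; sig = ⟨2 | 2⟩
  P = {6,7}:  v_{6} + v_{7} = 2·v_{4} + 2·v_{5} ; sig = ⟨2 | 2 2⟩
  P = {1,4,5}:  v_{1} + v_{4} + v_{5} = v_{2} ; sig = ⟨3 | 1⟩
  P = {2,4,5}:  v_{2} + v_{4} + v_{5} = v_{6} ; sig = ⟨3 | 1⟩

Hence PRS(X_Σ) =
{ ⟨2 | 0⟩ ×4,  ⟨2 | 1⟩ ×6,  ⟨2 | 1 1⟩ ×8,  ⟨2 | 1 2⟩,  ⟨2 | 2⟩,  ⟨2 | 2 2⟩,  ⟨3 | 1⟩ ×2 }


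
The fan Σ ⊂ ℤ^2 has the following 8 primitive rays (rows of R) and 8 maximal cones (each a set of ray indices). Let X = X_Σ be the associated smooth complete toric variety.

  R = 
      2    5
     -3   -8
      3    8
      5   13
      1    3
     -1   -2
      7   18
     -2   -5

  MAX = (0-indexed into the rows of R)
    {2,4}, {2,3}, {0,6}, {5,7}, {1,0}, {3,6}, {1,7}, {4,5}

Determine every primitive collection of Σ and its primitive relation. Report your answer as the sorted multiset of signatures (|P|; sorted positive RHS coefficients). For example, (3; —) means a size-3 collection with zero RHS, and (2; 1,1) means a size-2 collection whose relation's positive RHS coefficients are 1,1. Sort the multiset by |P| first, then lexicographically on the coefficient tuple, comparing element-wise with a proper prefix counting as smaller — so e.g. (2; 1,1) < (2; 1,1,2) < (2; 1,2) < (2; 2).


Primitive collections (20):

  • {0,7}:  v_{0} + v_{7} = 0  ⟹  sig = (2; —)
  • {1,2}:  v_{1} + v_{2} = 0  ⟹  sig = (2; —)
  • {0,2}:  v_{0} + v_{2} = v_{3}  ⟹  sig = (2; 1)
  • {0,3}:  v_{0} + v_{3} = v_{6}  ⟹  sig = (2; 1)
  • {0,4}:  v_{0} + v_{4} = v_{2}  ⟹  sig = (2; 1)
  • {0,5}:  v_{0} + v_{5} = v_{4}  ⟹  sig = (2; 1)
  • {1,3}:  v_{1} + v_{3} = v_{0}  ⟹  sig = (2; 1)
  • {1,4}:  v_{1} + v_{4} = v_{7}  ⟹  sig = (2; 1)
  • {2,7}:  v_{2} + v_{7} = v_{4}  ⟹  sig = (2; 1)
  • {3,7}:  v_{3} + v_{7} = v_{2}  ⟹  sig = (2; 1)
  • {4,7}:  v_{4} + v_{7} = v_{5}  ⟹  sig = (2; 1)
  • {6,7}:  v_{6} + v_{7} = v_{3}  ⟹  sig = (2; 1)
  • {3,5}:  v_{3} + v_{5} = v_{2} + v_{4}  ⟹  sig = (2; 1,1)
  • {4,6}:  v_{4} + v_{6} = v_{2} + v_{3}  ⟹  sig = (2; 1,1)
  • {1,5}:  v_{1} + v_{5} = 2·v_{7}  ⟹  sig = (2; 2)
  • {1,6}:  v_{1} + v_{6} = 2·v_{0}  ⟹  sig = (2; 2)
  • {2,5}:  v_{2} + v_{5} = 2·v_{4}  ⟹  sig = (2; 2)
  • {2,6}:  v_{2} + v_{6} = 2·v_{3}  ⟹  sig = (2; 2)
  • {3,4}:  v_{3} + v_{4} = 2·v_{2}  ⟹  sig = (2; 2)
  • {5,6}:  v_{5} + v_{6} = 2·v_{2}  ⟹  sig = (2; 2)

Hence PRS(X_Σ) =
{ (2; —) ×2,  (2; 1) ×10,  (2; 1,1) ×2,  (2; 2) ×6 }


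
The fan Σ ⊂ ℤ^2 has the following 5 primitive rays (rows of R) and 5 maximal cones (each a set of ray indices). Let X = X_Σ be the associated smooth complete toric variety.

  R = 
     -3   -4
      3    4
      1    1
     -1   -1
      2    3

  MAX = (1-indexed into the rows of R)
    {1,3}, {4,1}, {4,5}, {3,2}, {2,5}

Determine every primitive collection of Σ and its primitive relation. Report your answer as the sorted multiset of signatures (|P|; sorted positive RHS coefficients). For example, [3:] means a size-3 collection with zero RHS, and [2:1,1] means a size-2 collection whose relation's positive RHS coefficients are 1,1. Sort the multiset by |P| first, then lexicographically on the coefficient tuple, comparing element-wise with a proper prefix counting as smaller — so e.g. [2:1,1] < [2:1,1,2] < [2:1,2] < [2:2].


Minimal non-faces — 5 found among 5 rays, 5 max cones:

  • {1,2}:  v_{1} + v_{2} = 0  ⟹  sig = [2:]
  • {3,4}:  v_{3} + v_{4} = 0  ⟹  sig = [2:]
  • {1,5}:  v_{1} + v_{5} = v_{4}  ⟹  sig = [2:1]
  • {2,4}:  v_{2} + v_{4} = v_{5}  ⟹  sig = [2:1]
  • {3,5}:  v_{3} + v_{5} = v_{2}  ⟹  sig = [2:1]

Signatures (|P|; sorted positive RHS coefficients), sorted:
    |P|=2: 5 collections, coeffs (), (), (1), (1), (1)


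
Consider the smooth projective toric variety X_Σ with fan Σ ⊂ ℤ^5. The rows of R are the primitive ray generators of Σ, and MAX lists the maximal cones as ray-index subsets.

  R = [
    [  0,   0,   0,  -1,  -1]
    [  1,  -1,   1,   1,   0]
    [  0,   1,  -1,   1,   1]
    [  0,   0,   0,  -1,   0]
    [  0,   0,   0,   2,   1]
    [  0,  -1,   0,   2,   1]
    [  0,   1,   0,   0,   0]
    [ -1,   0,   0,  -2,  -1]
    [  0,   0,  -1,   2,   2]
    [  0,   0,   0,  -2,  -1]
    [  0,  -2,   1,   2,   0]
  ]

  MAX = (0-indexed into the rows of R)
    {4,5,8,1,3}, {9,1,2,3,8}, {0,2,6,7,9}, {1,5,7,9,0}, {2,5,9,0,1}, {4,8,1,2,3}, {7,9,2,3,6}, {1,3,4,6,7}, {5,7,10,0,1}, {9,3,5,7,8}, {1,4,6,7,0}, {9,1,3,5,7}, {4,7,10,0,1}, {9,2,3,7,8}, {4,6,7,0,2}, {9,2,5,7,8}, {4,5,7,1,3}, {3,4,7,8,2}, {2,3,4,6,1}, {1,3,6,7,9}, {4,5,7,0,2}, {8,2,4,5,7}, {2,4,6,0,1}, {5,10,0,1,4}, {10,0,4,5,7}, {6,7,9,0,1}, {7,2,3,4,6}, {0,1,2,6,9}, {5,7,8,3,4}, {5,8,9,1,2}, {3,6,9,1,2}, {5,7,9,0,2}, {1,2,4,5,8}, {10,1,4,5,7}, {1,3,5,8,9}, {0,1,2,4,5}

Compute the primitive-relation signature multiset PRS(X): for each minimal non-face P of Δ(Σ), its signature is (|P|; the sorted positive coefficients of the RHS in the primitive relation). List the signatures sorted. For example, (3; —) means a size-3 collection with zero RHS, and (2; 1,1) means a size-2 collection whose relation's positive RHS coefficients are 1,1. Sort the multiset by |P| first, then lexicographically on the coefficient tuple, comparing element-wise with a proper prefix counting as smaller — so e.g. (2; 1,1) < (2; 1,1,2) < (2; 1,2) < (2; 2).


Primitive collections (14):

  P={4,9}:  v_{4} + v_{9} = 0  →  sig = (2; —)
  P={0,3}:  v_{0} + v_{3} = v_{9}  →  sig = (2; 1)
  P={5,6}:  v_{5} + v_{6} = v_{4}  →  sig = (2; 1)
  P={0,8}:  v_{0} + v_{8} = v_{2} + v_{5} + v_{9}  →  sig = (2; 1,1,1)
  P={2,10}:  v_{2} + v_{10} = v_{0} + v_{4} + v_{5}  →  sig = (2; 1,1,1)
  P={3,10}:  v_{3} + v_{10} = v_{1} + v_{5} + v_{7}  →  sig = (2; 1,1,1)
  P={6,8}:  v_{6} + v_{8} = v_{2} + v_{3} + v_{4}  →  sig = (2; 1,1,1)
  P={9,10}:  v_{9} + v_{10} = v_{0} + v_{1} + v_{5} + v_{7}  →  sig = (2; 1,1,1,1)
  P={6,10}:  v_{6} + v_{10} = v_{0} + v_{1} + 2·v_{4} + v_{7}  →  sig = (2; 1,1,1,2)
  P={8,10}:  v_{8} + v_{10} = 2·v_{5}  →  sig = (2; 2)
  P={1,2,7}:  v_{1} + v_{2} + v_{7} = 0  →  sig = (3; —)
  P={2,3,5}:  v_{2} + v_{3} + v_{5} = v_{8}  →  sig = (3; 1)
  P={1,7,8}:  v_{1} + v_{7} + v_{8} = v_{3} + v_{5}  →  sig = (3; 1,1)
  P={0,1,4,5,7}:  v_{0} + v_{1} + v_{4} + v_{5} + v_{7} = v_{10}  →  sig = (5; 1)

Signatures (|P|; sorted positive RHS coefficients), sorted:
    (2; —)
    (2; 1)
    (2; 1)
    (2; 1,1,1)
    (2; 1,1,1)
    (2; 1,1,1)
    (2; 1,1,1)
    (2; 1,1,1,1)
    (2; 1,1,1,2)
    (2; 2)
    (3; —)
    (3; 1)
    (3; 1,1)
    (5; 1)


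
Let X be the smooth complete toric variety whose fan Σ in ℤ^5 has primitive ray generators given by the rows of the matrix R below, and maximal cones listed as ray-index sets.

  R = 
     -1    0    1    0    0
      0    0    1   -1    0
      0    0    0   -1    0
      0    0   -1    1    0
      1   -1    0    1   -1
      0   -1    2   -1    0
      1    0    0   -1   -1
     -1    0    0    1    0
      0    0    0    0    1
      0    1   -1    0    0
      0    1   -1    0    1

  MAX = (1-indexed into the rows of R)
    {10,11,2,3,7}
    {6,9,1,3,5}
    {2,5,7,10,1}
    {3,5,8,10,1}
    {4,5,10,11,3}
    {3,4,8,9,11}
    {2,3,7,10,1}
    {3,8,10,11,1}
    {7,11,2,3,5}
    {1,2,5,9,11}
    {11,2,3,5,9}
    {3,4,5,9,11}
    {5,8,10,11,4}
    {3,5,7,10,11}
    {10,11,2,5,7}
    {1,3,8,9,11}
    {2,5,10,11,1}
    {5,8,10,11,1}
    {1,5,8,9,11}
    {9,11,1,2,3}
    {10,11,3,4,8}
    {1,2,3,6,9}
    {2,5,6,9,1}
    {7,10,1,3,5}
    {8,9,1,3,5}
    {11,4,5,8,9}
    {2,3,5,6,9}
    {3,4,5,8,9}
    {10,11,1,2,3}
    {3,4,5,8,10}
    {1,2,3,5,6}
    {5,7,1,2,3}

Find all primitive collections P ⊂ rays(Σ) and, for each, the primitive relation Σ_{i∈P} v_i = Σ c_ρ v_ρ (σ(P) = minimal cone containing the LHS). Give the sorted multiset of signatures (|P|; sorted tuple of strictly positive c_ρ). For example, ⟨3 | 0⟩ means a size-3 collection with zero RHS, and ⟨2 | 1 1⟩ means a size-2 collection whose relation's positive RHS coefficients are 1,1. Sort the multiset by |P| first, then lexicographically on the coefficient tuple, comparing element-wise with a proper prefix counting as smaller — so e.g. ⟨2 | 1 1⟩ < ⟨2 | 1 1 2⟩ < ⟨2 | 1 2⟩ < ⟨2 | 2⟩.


Δ(Σ) — 11 vertices, 17 min non-faces:

  {2,4}:  v_{2} + v_{4} = 0 — sig = ⟨2 | 0⟩
  {1,4}:  v_{1} + v_{4} = v_{8} — sig = ⟨2 | 1⟩
  {2,8}:  v_{2} + v_{8} = v_{1} — sig = ⟨2 | 1⟩
  {6,10}:  v_{6} + v_{10} = v_{2} — sig = ⟨2 | 1⟩
  {9,10}:  v_{9} + v_{10} = v_{11} — sig = ⟨2 | 1⟩
  {6,11}:  v_{6} + v_{11} = v_{2} + v_{9} — sig = ⟨2 | 1 1⟩
  {4,7}:  v_{4} + v_{7} = v_{3} + v_{5} + v_{10} — sig = ⟨2 | 1 1 1⟩
  {4,6}:  v_{4} + v_{6} = v_{1} + v_{3} + v_{5} + v_{9} — sig = ⟨2 | 1 1 1 1⟩
  {7,8}:  v_{7} + v_{8} = v_{1} + v_{3} + v_{5} + v_{10} — sig = ⟨2 | 1 1 1 1⟩
  {7,9}:  v_{7} + v_{9} = v_{2} + v_{3} + v_{5} + v_{11} — sig = ⟨2 | 1 1 1 1⟩
  {6,8}:  v_{6} + v_{8} = 2·v_{1} + v_{3} + v_{5} + v_{9} — sig = ⟨2 | 1 1 1 2⟩
  {6,7}:  v_{6} + v_{7} = 2·v_{2} + v_{3} + v_{5} — sig = ⟨2 | 1 1 2⟩
  {1,7,11}:  v_{1} + v_{7} + v_{11} = v_{2} + v_{10} — sig = ⟨3 | 1 1⟩
  {1,3,5,11}:  v_{1} + v_{3} + v_{5} + v_{11} = 0 — sig = ⟨4 | 0⟩
  {2,3,5,10}:  v_{2} + v_{3} + v_{5} + v_{10} = v_{7} — sig = ⟨4 | 1⟩
  {3,5,8,11}:  v_{3} + v_{5} + v_{8} + v_{11} = v_{4} — sig = ⟨4 | 1⟩
  {1,2,3,5,9}:  v_{1} + v_{2} + v_{3} + v_{5} + v_{9} = v_{6} — sig = ⟨5 | 1⟩

Hence PRS(X_Σ) =
{ ⟨2 | 0⟩,  ⟨2 | 1⟩ ×4,  ⟨2 | 1 1⟩,  ⟨2 | 1 1 1⟩,  ⟨2 | 1 1 1 1⟩ ×3,  ⟨2 | 1 1 1 2⟩,  ⟨2 | 1 1 2⟩,  ⟨3 | 1 1⟩,  ⟨4 | 0⟩,  ⟨4 | 1⟩ ×2,  ⟨5 | 1⟩ }


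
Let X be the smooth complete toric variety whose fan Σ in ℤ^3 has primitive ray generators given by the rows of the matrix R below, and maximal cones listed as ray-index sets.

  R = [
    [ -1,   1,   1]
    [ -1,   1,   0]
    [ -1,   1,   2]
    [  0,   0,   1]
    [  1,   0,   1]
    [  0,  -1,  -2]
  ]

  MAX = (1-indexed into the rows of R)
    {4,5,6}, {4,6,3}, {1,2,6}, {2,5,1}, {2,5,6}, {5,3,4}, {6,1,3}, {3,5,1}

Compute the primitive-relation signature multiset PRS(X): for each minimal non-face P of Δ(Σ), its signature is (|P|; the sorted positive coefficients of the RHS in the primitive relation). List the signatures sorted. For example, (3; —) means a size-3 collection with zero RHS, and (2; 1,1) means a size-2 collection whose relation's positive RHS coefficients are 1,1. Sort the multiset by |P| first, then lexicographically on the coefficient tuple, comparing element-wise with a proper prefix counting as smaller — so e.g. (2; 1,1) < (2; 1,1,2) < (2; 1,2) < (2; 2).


Primitive collections (5):

  P = {1,4}:  v_{1} + v_{4} = v_{3}  ⇒ sig = (2; 1)
  P = {2,4}:  v_{2} + v_{4} = v_{1}  ⇒ sig = (2; 1)
  P = {2,3}:  v_{2} + v_{3} = 2·v_{1}  ⇒ sig = (2; 2)
  P = {1,5,6}:  v_{1} + v_{5} + v_{6} = 0  ⇒ sig = (3; —)
  P = {3,5,6}:  v_{3} + v_{5} + v_{6} = v_{4}  ⇒ sig = (3; 1)

Hence PRS(X_Σ) =
{ (2; 1) ×2,  (2; 2),  (3; —),  (3; 1) }


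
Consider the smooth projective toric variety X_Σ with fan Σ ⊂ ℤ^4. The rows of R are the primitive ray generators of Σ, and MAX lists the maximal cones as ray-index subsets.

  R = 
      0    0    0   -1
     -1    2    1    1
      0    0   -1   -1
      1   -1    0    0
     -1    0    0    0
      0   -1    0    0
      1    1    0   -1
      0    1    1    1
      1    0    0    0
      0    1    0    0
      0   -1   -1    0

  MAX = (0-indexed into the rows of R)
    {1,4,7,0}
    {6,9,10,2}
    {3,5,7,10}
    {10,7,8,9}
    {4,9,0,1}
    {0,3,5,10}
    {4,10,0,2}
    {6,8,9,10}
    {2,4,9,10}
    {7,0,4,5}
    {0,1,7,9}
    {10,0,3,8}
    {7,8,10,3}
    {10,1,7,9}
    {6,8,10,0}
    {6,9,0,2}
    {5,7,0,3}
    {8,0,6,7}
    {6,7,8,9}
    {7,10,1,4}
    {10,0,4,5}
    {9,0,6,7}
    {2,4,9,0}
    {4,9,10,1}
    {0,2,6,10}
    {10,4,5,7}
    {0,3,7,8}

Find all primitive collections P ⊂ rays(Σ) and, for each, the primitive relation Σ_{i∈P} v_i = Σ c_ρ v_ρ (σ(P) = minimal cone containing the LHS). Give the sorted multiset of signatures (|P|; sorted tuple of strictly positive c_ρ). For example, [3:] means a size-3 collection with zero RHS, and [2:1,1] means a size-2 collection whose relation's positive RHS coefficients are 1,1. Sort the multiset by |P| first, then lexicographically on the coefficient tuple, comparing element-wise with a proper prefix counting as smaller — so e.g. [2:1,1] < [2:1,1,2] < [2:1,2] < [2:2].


Σ has 23 primitive collections:

  • {4,8}:  v_{4} + v_{8} = 0  so sig = [2:]
  • {5,9}:  v_{5} + v_{9} = 0  so sig = [2:]
  • {1,3}:  v_{1} + v_{3} = v_{7}  so sig = [2:1]
  • {2,7}:  v_{2} + v_{7} = v_{9}  so sig = [2:1]
  • {3,4}:  v_{3} + v_{4} = v_{5}  so sig = [2:1]
  • {3,9}:  v_{3} + v_{9} = v_{8}  so sig = [2:1]
  • {5,8}:  v_{5} + v_{8} = v_{3}  so sig = [2:1]
  • {1,5}:  v_{1} + v_{5} = v_{4} + v_{7}  so sig = [2:1,1]
  • {1,8}:  v_{1} + v_{8} = v_{7} + v_{9}  so sig = [2:1,1]
  • {2,5}:  v_{2} + v_{5} = v_{0} + v_{10}  so sig = [2:1,1]
  • {2,8}:  v_{2} + v_{8} = v_{6} + v_{10}  so sig = [2:1,1]
  • {4,6}:  v_{4} + v_{6} = v_{0} + v_{9}  so sig = [2:1,1]
  • {5,6}:  v_{5} + v_{6} = v_{0} + v_{8}  so sig = [2:1,1]
  • {2,3}:  v_{2} + v_{3} = v_{0} + v_{8} + v_{10}  so sig = [2:1,1,1]
  • {1,6}:  v_{1} + v_{6} = v_{0} + v_{7} + 2·v_{9}  so sig = [2:1,1,2]
  • {1,2}:  v_{1} + v_{2} = v_{4} + 2·v_{9}  so sig = [2:1,2]
  • {3,6}:  v_{3} + v_{6} = v_{0} + 2·v_{8}  so sig = [2:1,2]
  • {0,7,10}:  v_{0} + v_{7} + v_{10} = 0  so sig = [3:]
  • {0,8,9}:  v_{0} + v_{8} + v_{9} = v_{6}  so sig = [3:1]
  • {0,9,10}:  v_{0} + v_{9} + v_{10} = v_{2}  so sig = [3:1]
  • {4,7,9}:  v_{4} + v_{7} + v_{9} = v_{1}  so sig = [3:1]
  • {0,1,10}:  v_{0} + v_{1} + v_{10} = v_{4} + v_{9}  so sig = [3:1,1]
  • {6,7,10}:  v_{6} + v_{7} + v_{10} = v_{8} + v_{9}  so sig = [3:1,1]

Signatures (|P|; sorted positive RHS coefficients), sorted:
[[2:], [2:], [2:1], [2:1], [2:1], [2:1], [2:1], [2:1,1], [2:1,1], [2:1,1], [2:1,1], [2:1,1], [2:1,1], [2:1,1,1], [2:1,1,2], [2:1,2], [2:1,2], [3:], [3:1], [3:1], [3:1], [3:1,1], [3:1,1]]


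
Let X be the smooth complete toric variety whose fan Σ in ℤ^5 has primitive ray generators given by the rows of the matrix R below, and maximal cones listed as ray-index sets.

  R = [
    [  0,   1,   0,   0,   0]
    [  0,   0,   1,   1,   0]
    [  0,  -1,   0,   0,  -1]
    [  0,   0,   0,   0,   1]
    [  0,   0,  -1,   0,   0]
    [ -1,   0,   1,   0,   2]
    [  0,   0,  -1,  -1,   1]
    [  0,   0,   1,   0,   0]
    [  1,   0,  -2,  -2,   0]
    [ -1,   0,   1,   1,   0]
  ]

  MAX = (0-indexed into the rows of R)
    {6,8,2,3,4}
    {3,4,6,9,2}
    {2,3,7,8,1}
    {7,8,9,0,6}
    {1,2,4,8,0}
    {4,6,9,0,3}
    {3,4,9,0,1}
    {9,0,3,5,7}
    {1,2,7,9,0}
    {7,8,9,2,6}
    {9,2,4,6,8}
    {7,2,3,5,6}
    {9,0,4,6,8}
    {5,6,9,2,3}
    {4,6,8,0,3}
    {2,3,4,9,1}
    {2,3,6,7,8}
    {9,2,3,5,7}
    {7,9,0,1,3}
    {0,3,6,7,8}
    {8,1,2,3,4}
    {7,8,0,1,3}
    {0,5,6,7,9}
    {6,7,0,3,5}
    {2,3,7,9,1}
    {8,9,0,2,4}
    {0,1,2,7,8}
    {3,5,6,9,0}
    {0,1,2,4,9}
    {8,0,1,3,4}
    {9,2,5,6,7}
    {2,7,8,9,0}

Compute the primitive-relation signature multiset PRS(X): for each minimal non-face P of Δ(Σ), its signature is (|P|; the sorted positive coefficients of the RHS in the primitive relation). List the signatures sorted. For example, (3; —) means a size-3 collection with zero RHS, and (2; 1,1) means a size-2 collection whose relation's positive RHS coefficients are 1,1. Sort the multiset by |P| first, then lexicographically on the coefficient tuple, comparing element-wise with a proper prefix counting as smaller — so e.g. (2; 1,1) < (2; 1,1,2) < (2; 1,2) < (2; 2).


|primitive collections| = 11. Relations:

  • {4,7}:  v_{4} + v_{7} = 0 ; sig = (2; —)
  • {1,6}:  v_{1} + v_{6} = v_{3} ; sig = (2; 1)
  • {4,5}:  v_{4} + v_{5} = v_{3} + v_{6} + v_{9} ; sig = (2; 1,1,1)
  • {1,5}:  v_{1} + v_{5} = 2·v_{3} + v_{7} + v_{9} ; sig = (2; 1,1,2)
  • {5,8}:  v_{5} + v_{8} = 2·v_{6} + v_{7} ; sig = (2; 1,2)
  • {0,2,3}:  v_{0} + v_{2} + v_{3} = 0 ; sig = (3; —)
  • {1,8,9}:  v_{1} + v_{8} + v_{9} = 0 ; sig = (3; —)
  • {3,8,9}:  v_{3} + v_{8} + v_{9} = v_{6} ; sig = (3; 1)
  • {0,2,6}:  v_{0} + v_{2} + v_{6} = v_{8} + v_{9} ; sig = (3; 1,1)
  • {0,2,5}:  v_{0} + v_{2} + v_{5} = v_{6} + v_{7} + v_{9} ; sig = (3; 1,1,1)
  • {3,6,7,9}:  v_{3} + v_{6} + v_{7} + v_{9} = v_{5} ; sig = (4; 1)

Signatures (|P|; sorted positive RHS coefficients), sorted:
[(2; —), (2; 1), (2; 1,1,1), (2; 1,1,2), (2; 1,2), (3; —), (3; —), (3; 1), (3; 1,1), (3; 1,1,1), (4; 1)]


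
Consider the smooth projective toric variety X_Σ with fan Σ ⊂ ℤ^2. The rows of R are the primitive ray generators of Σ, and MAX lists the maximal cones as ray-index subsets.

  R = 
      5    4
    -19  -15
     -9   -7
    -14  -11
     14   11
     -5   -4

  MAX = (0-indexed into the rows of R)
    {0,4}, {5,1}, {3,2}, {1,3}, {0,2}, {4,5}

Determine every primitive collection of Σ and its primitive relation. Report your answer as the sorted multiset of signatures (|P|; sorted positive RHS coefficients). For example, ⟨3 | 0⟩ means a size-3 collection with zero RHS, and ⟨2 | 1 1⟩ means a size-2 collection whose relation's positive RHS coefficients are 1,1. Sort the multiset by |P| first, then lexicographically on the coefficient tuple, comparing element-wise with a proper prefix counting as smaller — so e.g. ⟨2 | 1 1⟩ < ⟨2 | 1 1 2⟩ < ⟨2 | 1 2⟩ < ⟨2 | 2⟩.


Primitive collections (9):

  {0,5}:  v_{0} + v_{5} = 0  ⟹  sig = ⟨2 | 0⟩
  {3,4}:  v_{3} + v_{4} = 0  ⟹  sig = ⟨2 | 0⟩
  {0,1}:  v_{0} + v_{1} = v_{3}  ⟹  sig = ⟨2 | 1⟩
  {0,3}:  v_{0} + v_{3} = v_{2}  ⟹  sig = ⟨2 | 1⟩
  {1,4}:  v_{1} + v_{4} = v_{5}  ⟹  sig = ⟨2 | 1⟩
  {2,4}:  v_{2} + v_{4} = v_{0}  ⟹  sig = ⟨2 | 1⟩
  {2,5}:  v_{2} + v_{5} = v_{3}  ⟹  sig = ⟨2 | 1⟩
  {3,5}:  v_{3} + v_{5} = v_{1}  ⟹  sig = ⟨2 | 1⟩
  {1,2}:  v_{1} + v_{2} = 2·v_{3}  ⟹  sig = ⟨2 | 2⟩

Sorted signature multiset PRS(X):
{ ⟨2 | 0⟩ ×2,  ⟨2 | 1⟩ ×6,  ⟨2 | 2⟩ }


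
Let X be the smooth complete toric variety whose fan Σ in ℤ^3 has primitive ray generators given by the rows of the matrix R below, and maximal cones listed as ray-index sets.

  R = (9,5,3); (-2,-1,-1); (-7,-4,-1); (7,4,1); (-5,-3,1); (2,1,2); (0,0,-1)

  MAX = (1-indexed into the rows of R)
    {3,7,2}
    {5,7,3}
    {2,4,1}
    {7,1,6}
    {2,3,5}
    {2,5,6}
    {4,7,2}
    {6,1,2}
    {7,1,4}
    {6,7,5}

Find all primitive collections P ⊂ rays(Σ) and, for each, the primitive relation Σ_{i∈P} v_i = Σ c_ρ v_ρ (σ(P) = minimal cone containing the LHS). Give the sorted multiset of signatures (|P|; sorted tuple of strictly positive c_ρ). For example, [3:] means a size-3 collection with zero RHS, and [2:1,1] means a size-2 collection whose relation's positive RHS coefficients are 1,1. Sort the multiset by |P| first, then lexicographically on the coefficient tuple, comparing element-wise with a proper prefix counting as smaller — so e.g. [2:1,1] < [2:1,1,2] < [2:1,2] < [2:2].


9 minimal non-faces of Δ(Σ) (on 7 rays):

  {3,4}:  v_{3} + v_{4} = 0  →  sig = [2:]
  {1,3}:  v_{1} + v_{3} = v_{6}  →  sig = [2:1]
  {3,6}:  v_{3} + v_{6} = v_{5}  →  sig = [2:1]
  {4,5}:  v_{4} + v_{5} = v_{6}  →  sig = [2:1]
  {4,6}:  v_{4} + v_{6} = v_{1}  →  sig = [2:1]
  {1,5}:  v_{1} + v_{5} = 2·v_{6}  →  sig = [2:2]
  {2,6,7}:  v_{2} + v_{6} + v_{7} = 0  →  sig = [3:]
  {1,2,7}:  v_{1} + v_{2} + v_{7} = v_{4}  →  sig = [3:1]
  {2,5,7}:  v_{2} + v_{5} + v_{7} = v_{3}  →  sig = [3:1]

Sorted signature multiset PRS(X):
{ [2:],  [2:1] ×4,  [2:2],  [3:],  [3:1] ×2 }


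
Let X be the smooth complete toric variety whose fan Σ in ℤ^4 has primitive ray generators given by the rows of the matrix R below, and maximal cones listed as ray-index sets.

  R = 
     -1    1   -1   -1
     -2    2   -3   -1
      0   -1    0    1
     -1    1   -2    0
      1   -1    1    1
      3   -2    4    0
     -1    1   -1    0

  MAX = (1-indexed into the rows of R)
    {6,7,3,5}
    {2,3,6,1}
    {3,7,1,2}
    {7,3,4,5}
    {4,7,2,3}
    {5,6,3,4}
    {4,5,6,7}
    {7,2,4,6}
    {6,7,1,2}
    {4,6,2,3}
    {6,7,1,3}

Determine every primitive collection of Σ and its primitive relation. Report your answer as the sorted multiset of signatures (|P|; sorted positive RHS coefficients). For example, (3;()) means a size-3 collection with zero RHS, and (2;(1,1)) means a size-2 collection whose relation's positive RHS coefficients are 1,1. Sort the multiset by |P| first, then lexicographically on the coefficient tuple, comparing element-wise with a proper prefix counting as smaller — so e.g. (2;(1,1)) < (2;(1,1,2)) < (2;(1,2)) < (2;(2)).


Σ has 5 primitive collections:

  P = {1,5}:  v_{1} + v_{5} = 0 ; sig = (2;())
  P = {1,4}:  v_{1} + v_{4} = v_{2} ; sig = (2;(1))
  P = {2,5}:  v_{2} + v_{5} = v_{4} ; sig = (2;(1))
  P = {2,3,6,7}:  v_{2} + v_{3} + v_{6} + v_{7} = 0 ; sig = (4;())
  P = {3,4,6,7}:  v_{3} + v_{4} + v_{6} + v_{7} = v_{5} ; sig = (4;(1))

Signatures (|P|; sorted positive RHS coefficients), sorted:
    |P|=2: 3 collections, coeffs (), (1), (1)
    |P|=4: 2 collections, coeffs (), (1)


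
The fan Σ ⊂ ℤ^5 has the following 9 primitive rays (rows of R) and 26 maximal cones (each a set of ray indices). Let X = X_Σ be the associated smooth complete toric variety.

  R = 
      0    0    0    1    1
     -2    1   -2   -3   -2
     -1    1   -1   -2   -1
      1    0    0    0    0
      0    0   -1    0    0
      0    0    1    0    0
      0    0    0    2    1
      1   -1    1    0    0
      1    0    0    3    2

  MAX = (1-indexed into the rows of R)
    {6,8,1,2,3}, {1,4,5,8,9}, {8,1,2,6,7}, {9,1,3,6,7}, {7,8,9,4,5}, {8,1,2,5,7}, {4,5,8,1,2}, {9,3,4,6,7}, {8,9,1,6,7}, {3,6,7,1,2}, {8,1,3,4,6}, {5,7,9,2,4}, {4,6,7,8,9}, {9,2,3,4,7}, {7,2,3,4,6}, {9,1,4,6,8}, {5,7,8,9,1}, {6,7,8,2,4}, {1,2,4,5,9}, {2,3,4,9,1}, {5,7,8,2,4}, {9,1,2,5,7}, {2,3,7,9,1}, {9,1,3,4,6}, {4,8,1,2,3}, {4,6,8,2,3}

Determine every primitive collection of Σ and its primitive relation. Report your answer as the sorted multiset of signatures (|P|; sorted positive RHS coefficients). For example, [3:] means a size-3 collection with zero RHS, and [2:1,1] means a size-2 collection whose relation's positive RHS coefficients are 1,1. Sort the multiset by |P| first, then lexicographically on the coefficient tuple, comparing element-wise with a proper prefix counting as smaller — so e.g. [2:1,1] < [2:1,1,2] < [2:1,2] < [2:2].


8 collections generate NE(X_Σ); each relation:

  P={5,6}:  v_{5} + v_{6} = 0  →  sig = [2:]
  P={3,5}:  v_{3} + v_{5} = v_{1} + v_{2} + v_{4}  →  sig = [2:1,1,1]
  P={3,7,8}:  v_{3} + v_{7} + v_{8} = 0  →  sig = [3:]
  P={1,4,7}:  v_{1} + v_{4} + v_{7} = v_{9}  →  sig = [3:1]
  P={2,8,9}:  v_{2} + v_{8} + v_{9} = v_{5}  →  sig = [3:1]
  P={2,6,9}:  v_{2} + v_{6} + v_{9} = v_{3} + v_{7}  →  sig = [3:1,1]
  P={3,8,9}:  v_{3} + v_{8} + v_{9} = v_{1} + v_{4}  →  sig = [3:1,1]
  P={1,2,4,6}:  v_{1} + v_{2} + v_{4} + v_{6} = v_{3}  →  sig = [4:1]

Hence PRS(X_Σ) =
    [2:]
    [2:1,1,1]
    [3:]
    [3:1]
    [3:1]
    [3:1,1]
    [3:1,1]
    [4:1]


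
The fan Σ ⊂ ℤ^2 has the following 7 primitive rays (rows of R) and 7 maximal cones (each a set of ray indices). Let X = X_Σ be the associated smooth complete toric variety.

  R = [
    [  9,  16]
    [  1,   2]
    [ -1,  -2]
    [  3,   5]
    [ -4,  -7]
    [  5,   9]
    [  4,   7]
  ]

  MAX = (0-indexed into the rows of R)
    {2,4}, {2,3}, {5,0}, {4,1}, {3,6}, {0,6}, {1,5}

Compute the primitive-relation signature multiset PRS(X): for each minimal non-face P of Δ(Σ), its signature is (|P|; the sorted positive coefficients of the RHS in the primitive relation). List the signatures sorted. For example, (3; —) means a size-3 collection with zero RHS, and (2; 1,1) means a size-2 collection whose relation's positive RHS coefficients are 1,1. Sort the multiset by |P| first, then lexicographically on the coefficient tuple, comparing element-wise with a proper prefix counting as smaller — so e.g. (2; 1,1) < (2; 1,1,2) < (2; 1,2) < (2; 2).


Minimal non-faces — 14 found among 7 rays, 7 max cones:

  P={1,2}:  v_{1} + v_{2} = 0 ; sig = (2; —)
  P={4,6}:  v_{4} + v_{6} = 0 ; sig = (2; —)
  P={0,4}:  v_{0} + v_{4} = v_{5} ; sig = (2; 1)
  P={1,3}:  v_{1} + v_{3} = v_{6} ; sig = (2; 1)
  P={1,6}:  v_{1} + v_{6} = v_{5} ; sig = (2; 1)
  P={2,5}:  v_{2} + v_{5} = v_{6} ; sig = (2; 1)
  P={2,6}:  v_{2} + v_{6} = v_{3} ; sig = (2; 1)
  P={3,4}:  v_{3} + v_{4} = v_{2} ; sig = (2; 1)
  P={4,5}:  v_{4} + v_{5} = v_{1} ; sig = (2; 1)
  P={5,6}:  v_{5} + v_{6} = v_{0} ; sig = (2; 1)
  P={0,1}:  v_{0} + v_{1} = 2·v_{5} ; sig = (2; 2)
  P={0,2}:  v_{0} + v_{2} = 2·v_{6} ; sig = (2; 2)
  P={3,5}:  v_{3} + v_{5} = 2·v_{6} ; sig = (2; 2)
  P={0,3}:  v_{0} + v_{3} = 3·v_{6} ; sig = (2; 3)

Signatures (|P|; sorted positive RHS coefficients), sorted:
    |P|=2: 14 collections, coeffs (), (), (1), (1), (1), (1), (1), (1), (1), (1), (2), (2), (2), (3)


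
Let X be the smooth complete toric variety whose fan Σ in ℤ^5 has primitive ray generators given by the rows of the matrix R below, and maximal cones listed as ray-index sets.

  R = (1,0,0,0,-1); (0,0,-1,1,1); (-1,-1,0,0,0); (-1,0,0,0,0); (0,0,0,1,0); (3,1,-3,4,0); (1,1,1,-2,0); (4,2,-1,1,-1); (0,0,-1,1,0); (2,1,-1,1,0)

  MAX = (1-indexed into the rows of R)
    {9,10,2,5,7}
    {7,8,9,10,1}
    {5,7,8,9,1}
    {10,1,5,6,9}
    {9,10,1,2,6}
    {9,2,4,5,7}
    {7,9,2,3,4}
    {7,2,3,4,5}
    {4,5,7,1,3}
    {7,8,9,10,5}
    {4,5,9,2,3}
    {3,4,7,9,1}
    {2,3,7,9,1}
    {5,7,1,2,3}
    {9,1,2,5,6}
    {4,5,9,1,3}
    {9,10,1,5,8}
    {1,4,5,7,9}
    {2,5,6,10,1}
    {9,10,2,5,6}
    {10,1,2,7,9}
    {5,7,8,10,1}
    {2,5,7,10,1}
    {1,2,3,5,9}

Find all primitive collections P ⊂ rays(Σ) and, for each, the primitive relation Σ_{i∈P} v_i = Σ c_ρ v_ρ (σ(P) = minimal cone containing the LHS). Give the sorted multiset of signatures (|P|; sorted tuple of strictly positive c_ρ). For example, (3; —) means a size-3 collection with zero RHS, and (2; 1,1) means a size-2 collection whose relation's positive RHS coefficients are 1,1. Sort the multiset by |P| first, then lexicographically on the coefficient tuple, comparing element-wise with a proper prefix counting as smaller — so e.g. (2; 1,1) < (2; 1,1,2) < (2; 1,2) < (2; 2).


Primitive collections (14):

  P = {3,8}:  v_{3} + v_{8} = v_{1} + v_{10}  ⟹  sig = (2; 1,1)
  P = {3,10}:  v_{3} + v_{10} = v_{1} + v_{2}  ⟹  sig = (2; 1,1)
  P = {6,8}:  v_{6} + v_{8} = v_{1} + v_{5} + v_{9} + 3·v_{10}  ⟹  sig = (2; 1,1,1,3)
  P = {4,6}:  v_{4} + v_{6} = v_{5} + 2·v_{9} + v_{10}  ⟹  sig = (2; 1,1,2)
  P = {4,10}:  v_{4} + v_{10} = v_{5} + v_{7} + 2·v_{9}  ⟹  sig = (2; 1,1,2)
  P = {3,6}:  v_{3} + v_{6} = 2·v_{1} + 2·v_{2} + v_{5} + v_{9}  ⟹  sig = (2; 1,1,2,2)
  P = {4,8}:  v_{4} + v_{8} = v_{1} + 2·v_{5} + 2·v_{7} + 3·v_{9}  ⟹  sig = (2; 1,2,2,3)
  P = {2,8}:  v_{2} + v_{8} = 2·v_{10}  ⟹  sig = (2; 2)
  P = {6,7}:  v_{6} + v_{7} = 2·v_{10}  ⟹  sig = (2; 2)
  P = {1,2,4}:  v_{1} + v_{2} + v_{4} = v_{9}  ⟹  sig = (3; 1)
  P = {3,5,7,9}:  v_{3} + v_{5} + v_{7} + v_{9} = 0  ⟹  sig = (4; —)
  P = {1,2,5,7,9}:  v_{1} + v_{2} + v_{5} + v_{7} + v_{9} = v_{10}  ⟹  sig = (5; 1)
  P = {1,2,5,9,10}:  v_{1} + v_{2} + v_{5} + v_{9} + v_{10} = v_{6}  ⟹  sig = (5; 1)
  P = {1,5,7,9,10}:  v_{1} + v_{5} + v_{7} + v_{9} + v_{10} = v_{8}  ⟹  sig = (5; 1)

so the primitive-relation signature multiset is
    |P|=2: 9 collections, coeffs (1,1), (1,1), (1,1,1,3), (1,1,2), (1,1,2), (1,1,2,2), (1,2,2,3), (2), (2)
    |P|=3: 1 collection, coeffs (1)
    |P|=4: 1 collection, coeffs ()
    |P|=5: 3 collections, coeffs (1), (1), (1)


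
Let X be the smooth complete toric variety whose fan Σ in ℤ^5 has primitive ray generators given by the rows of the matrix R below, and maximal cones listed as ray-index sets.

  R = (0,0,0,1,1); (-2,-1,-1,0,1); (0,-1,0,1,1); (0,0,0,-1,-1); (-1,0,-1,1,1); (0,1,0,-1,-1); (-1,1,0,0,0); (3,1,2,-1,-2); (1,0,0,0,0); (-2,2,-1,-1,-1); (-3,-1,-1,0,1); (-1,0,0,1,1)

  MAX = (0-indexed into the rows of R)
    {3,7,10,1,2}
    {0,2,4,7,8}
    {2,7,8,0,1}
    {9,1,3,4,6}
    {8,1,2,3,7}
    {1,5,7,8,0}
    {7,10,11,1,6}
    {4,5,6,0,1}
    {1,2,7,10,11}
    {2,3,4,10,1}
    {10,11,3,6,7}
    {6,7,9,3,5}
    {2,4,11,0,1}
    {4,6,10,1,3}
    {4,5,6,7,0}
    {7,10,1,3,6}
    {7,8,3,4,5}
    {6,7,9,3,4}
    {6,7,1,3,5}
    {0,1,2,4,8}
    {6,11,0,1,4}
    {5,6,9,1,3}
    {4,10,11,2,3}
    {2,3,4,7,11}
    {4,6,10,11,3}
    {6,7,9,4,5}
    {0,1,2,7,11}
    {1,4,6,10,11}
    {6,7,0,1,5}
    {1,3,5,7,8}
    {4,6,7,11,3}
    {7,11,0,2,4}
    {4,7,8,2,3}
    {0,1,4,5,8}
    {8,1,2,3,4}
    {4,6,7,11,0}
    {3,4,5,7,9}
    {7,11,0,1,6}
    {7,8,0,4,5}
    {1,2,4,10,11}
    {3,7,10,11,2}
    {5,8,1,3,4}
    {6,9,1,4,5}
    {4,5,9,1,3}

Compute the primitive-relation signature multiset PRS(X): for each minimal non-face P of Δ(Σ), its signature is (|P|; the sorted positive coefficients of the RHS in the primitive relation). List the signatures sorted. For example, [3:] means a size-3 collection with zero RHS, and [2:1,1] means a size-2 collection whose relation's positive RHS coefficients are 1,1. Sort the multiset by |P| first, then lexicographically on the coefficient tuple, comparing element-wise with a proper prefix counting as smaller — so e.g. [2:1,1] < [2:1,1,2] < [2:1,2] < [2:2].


Minimal non-faces — 19 found among 12 rays, 44 max cones:

  {0,3}:  v_{0} + v_{3} = 0 — sig = [2:]
  {2,5}:  v_{2} + v_{5} = 0 — sig = [2:]
  {2,6}:  v_{2} + v_{6} = v_{11} — sig = [2:1]
  {5,11}:  v_{5} + v_{11} = v_{6} — sig = [2:1]
  {8,10}:  v_{8} + v_{10} = v_{1} — sig = [2:1]
  {8,11}:  v_{8} + v_{11} = v_{0} — sig = [2:1]
  {0,10}:  v_{0} + v_{10} = v_{1} + v_{11} — sig = [2:1,1]
  {6,8}:  v_{6} + v_{8} = v_{0} + v_{5} — sig = [2:1,1]
  {0,9}:  v_{0} + v_{9} = v_{4} + v_{5} + v_{6} — sig = [2:1,1,1]
  {2,9}:  v_{2} + v_{9} = v_{3} + v_{4} + v_{6} — sig = [2:1,1,1]
  {5,10}:  v_{5} + v_{10} = v_{1} + v_{3} + v_{6} — sig = [2:1,1,1]
  {9,11}:  v_{9} + v_{11} = v_{3} + v_{4} + 2·v_{6} — sig = [2:1,1,2]
  {9,10}:  v_{9} + v_{10} = v_{1} + 2·v_{3} + v_{4} + 2·v_{6} — sig = [2:1,1,2,2]
  {8,9}:  v_{8} + v_{9} = v_{4} + 2·v_{5} — sig = [2:1,2]
  {1,4,7}:  v_{1} + v_{4} + v_{7} = 0 — sig = [3:]
  {1,3,11}:  v_{1} + v_{3} + v_{11} = v_{10} — sig = [3:1]
  {4,7,10}:  v_{4} + v_{7} + v_{10} = v_{3} + v_{11} — sig = [3:1,1]
  {1,7,9}:  v_{1} + v_{7} + v_{9} = v_{3} + v_{5} + v_{6} — sig = [3:1,1,1]
  {3,4,5,6}:  v_{3} + v_{4} + v_{5} + v_{6} = v_{9} — sig = [4:1]

Hence PRS(X_Σ) =
{ [2:] ×2,  [2:1] ×4,  [2:1,1] ×2,  [2:1,1,1] ×3,  [2:1,1,2],  [2:1,1,2,2],  [2:1,2],  [3:],  [3:1],  [3:1,1],  [3:1,1,1],  [4:1] }


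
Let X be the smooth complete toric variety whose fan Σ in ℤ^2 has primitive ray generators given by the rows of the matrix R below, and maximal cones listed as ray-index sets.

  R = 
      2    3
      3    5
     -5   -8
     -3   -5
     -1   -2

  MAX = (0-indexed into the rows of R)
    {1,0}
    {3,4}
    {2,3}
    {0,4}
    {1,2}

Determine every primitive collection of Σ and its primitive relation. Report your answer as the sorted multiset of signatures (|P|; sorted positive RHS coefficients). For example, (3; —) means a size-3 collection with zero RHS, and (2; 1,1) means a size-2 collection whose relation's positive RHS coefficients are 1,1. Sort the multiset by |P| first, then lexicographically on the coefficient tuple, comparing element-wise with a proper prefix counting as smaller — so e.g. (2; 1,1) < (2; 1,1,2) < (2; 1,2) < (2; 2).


5 collections generate NE(X_Σ); each relation:

  P = {1,3}:  v_{1} + v_{3} = 0  →  sig = (2; —)
  P = {0,2}:  v_{0} + v_{2} = v_{3}  →  sig = (2; 1)
  P = {0,3}:  v_{0} + v_{3} = v_{4}  →  sig = (2; 1)
  P = {1,4}:  v_{1} + v_{4} = v_{0}  →  sig = (2; 1)
  P = {2,4}:  v_{2} + v_{4} = 2·v_{3}  →  sig = (2; 2)

Sorted signature multiset PRS(X):
    (2; —)
    (2; 1)
    (2; 1)
    (2; 1)
    (2; 2)


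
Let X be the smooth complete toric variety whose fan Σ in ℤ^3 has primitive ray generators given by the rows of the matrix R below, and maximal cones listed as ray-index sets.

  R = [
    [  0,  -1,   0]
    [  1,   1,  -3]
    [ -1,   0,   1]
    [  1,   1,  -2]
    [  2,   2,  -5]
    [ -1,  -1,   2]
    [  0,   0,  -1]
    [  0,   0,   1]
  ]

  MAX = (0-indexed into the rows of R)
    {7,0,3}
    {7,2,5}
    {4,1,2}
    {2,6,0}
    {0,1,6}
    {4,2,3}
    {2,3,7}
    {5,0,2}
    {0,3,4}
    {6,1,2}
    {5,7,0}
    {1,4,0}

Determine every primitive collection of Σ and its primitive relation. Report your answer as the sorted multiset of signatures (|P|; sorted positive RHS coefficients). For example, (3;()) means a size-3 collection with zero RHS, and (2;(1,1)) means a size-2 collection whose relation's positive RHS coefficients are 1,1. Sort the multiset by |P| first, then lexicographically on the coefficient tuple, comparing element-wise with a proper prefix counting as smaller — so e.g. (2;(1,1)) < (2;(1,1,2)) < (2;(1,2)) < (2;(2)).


|primitive collections| = 14. Relations:

  {3,5}:  v_{3} + v_{5} = 0 ; sig = (2;())
  {6,7}:  v_{6} + v_{7} = 0 ; sig = (2;())
  {1,3}:  v_{1} + v_{3} = v_{4} ; sig = (2;(1))
  {1,5}:  v_{1} + v_{5} = v_{6} ; sig = (2;(1))
  {1,7}:  v_{1} + v_{7} = v_{3} ; sig = (2;(1))
  {3,6}:  v_{3} + v_{6} = v_{1} ; sig = (2;(1))
  {4,5}:  v_{4} + v_{5} = v_{1} ; sig = (2;(1))
  {5,6}:  v_{5} + v_{6} = v_{0} + v_{2} ; sig = (2;(1,1))
  {4,6}:  v_{4} + v_{6} = 2·v_{1} ; sig = (2;(2))
  {4,7}:  v_{4} + v_{7} = 2·v_{3} ; sig = (2;(2))
  {0,2,3}:  v_{0} + v_{2} + v_{3} = v_{6} ; sig = (3;(1))
  {0,2,7}:  v_{0} + v_{2} + v_{7} = v_{5} ; sig = (3;(1))
  {0,2,4}:  v_{0} + v_{2} + v_{4} = v_{1} + v_{6} ; sig = (3;(1,1))
  {0,1,2}:  v_{0} + v_{1} + v_{2} = 2·v_{6} ; sig = (3;(2))

Hence PRS(X_Σ) =
{ (2;()) ×2,  (2;(1)) ×5,  (2;(1,1)),  (2;(2)) ×2,  (3;(1)) ×2,  (3;(1,1)),  (3;(2)) }


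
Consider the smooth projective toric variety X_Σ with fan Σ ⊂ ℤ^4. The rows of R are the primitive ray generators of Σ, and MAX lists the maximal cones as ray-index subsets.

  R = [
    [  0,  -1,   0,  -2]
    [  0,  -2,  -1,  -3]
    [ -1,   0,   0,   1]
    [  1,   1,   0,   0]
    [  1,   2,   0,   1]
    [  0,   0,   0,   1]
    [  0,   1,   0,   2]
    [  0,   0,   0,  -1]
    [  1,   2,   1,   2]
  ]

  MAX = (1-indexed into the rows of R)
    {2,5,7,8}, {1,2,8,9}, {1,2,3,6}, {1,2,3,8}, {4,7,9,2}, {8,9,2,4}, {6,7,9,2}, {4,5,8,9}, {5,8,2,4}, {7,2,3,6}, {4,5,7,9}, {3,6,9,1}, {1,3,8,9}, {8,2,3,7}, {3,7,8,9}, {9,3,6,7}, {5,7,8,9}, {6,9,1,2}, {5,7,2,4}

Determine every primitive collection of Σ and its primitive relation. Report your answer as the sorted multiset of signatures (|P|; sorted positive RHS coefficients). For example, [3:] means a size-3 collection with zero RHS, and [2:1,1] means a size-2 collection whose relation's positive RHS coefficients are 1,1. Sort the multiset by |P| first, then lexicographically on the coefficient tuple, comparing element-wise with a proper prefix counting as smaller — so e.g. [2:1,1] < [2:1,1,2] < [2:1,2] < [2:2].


The 12 primitive collections of Σ (r=9, n=4):

  P = {1,7}:  v_{1} + v_{7} = 0  ⇒ sig = [2:]
  P = {6,8}:  v_{6} + v_{8} = 0  ⇒ sig = [2:]
  P = {1,5}:  v_{1} + v_{5} = v_{4} + v_{8}  ⇒ sig = [2:1,1]
  P = {3,4}:  v_{3} + v_{4} = v_{7} + v_{8}  ⇒ sig = [2:1,1]
  P = {5,6}:  v_{5} + v_{6} = v_{4} + v_{7}  ⇒ sig = [2:1,1]
  P = {1,4}:  v_{1} + v_{4} = v_{2} + v_{8} + v_{9}  ⇒ sig = [2:1,1,1]
  P = {4,6}:  v_{4} + v_{6} = v_{2} + v_{7} + v_{9}  ⇒ sig = [2:1,1,1]
  P = {3,5}:  v_{3} + v_{5} = 2·v_{7} + 2·v_{8}  ⇒ sig = [2:2,2]
  P = {2,3,9}:  v_{2} + v_{3} + v_{9} = 0  ⇒ sig = [3:]
  P = {4,7,8}:  v_{4} + v_{7} + v_{8} = v_{5}  ⇒ sig = [3:1]
  P = {2,5,9}:  v_{2} + v_{5} + v_{9} = 2·v_{4}  ⇒ sig = [3:2]
  P = {2,7,8,9}:  v_{2} + v_{7} + v_{8} + v_{9} = v_{4}  ⇒ sig = [4:1]

Signatures (|P|; sorted positive RHS coefficients), sorted:
    |P|=2: 8 collections, coeffs (), (), (1,1), (1,1), (1,1), (1,1,1), (1,1,1), (2,2)
    |P|=3: 3 collections, coeffs (), (1), (2)
    |P|=4: 1 collection, coeffs (1)
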